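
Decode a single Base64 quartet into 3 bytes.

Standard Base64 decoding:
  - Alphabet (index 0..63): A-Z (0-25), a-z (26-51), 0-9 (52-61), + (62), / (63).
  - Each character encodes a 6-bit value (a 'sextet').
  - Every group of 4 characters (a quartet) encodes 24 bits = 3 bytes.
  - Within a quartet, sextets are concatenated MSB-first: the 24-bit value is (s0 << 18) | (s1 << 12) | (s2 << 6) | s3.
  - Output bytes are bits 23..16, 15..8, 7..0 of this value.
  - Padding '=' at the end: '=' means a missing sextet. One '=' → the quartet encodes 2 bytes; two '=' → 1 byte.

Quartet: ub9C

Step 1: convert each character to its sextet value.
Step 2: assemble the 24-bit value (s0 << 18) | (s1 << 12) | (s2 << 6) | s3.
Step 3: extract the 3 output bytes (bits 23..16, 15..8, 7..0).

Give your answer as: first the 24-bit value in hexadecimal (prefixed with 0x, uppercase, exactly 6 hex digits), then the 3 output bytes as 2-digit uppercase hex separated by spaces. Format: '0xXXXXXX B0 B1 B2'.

Answer: 0xB9BF42 B9 BF 42

Derivation:
Sextets: u=46, b=27, 9=61, C=2
24-bit: (46<<18) | (27<<12) | (61<<6) | 2
      = 0xB80000 | 0x01B000 | 0x000F40 | 0x000002
      = 0xB9BF42
Bytes: (v>>16)&0xFF=B9, (v>>8)&0xFF=BF, v&0xFF=42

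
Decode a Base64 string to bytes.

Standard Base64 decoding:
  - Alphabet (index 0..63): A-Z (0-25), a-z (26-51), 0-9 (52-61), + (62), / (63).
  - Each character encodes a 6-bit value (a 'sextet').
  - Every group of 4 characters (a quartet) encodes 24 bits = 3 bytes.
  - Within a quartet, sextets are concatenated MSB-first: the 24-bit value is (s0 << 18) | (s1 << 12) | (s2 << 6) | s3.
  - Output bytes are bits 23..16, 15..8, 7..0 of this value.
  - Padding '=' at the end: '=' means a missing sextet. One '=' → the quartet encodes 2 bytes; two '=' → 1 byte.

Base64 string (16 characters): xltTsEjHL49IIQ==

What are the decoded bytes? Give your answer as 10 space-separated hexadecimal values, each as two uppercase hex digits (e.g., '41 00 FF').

Answer: C6 5B 53 B0 48 C7 2F 8F 48 21

Derivation:
After char 0 ('x'=49): chars_in_quartet=1 acc=0x31 bytes_emitted=0
After char 1 ('l'=37): chars_in_quartet=2 acc=0xC65 bytes_emitted=0
After char 2 ('t'=45): chars_in_quartet=3 acc=0x3196D bytes_emitted=0
After char 3 ('T'=19): chars_in_quartet=4 acc=0xC65B53 -> emit C6 5B 53, reset; bytes_emitted=3
After char 4 ('s'=44): chars_in_quartet=1 acc=0x2C bytes_emitted=3
After char 5 ('E'=4): chars_in_quartet=2 acc=0xB04 bytes_emitted=3
After char 6 ('j'=35): chars_in_quartet=3 acc=0x2C123 bytes_emitted=3
After char 7 ('H'=7): chars_in_quartet=4 acc=0xB048C7 -> emit B0 48 C7, reset; bytes_emitted=6
After char 8 ('L'=11): chars_in_quartet=1 acc=0xB bytes_emitted=6
After char 9 ('4'=56): chars_in_quartet=2 acc=0x2F8 bytes_emitted=6
After char 10 ('9'=61): chars_in_quartet=3 acc=0xBE3D bytes_emitted=6
After char 11 ('I'=8): chars_in_quartet=4 acc=0x2F8F48 -> emit 2F 8F 48, reset; bytes_emitted=9
After char 12 ('I'=8): chars_in_quartet=1 acc=0x8 bytes_emitted=9
After char 13 ('Q'=16): chars_in_quartet=2 acc=0x210 bytes_emitted=9
Padding '==': partial quartet acc=0x210 -> emit 21; bytes_emitted=10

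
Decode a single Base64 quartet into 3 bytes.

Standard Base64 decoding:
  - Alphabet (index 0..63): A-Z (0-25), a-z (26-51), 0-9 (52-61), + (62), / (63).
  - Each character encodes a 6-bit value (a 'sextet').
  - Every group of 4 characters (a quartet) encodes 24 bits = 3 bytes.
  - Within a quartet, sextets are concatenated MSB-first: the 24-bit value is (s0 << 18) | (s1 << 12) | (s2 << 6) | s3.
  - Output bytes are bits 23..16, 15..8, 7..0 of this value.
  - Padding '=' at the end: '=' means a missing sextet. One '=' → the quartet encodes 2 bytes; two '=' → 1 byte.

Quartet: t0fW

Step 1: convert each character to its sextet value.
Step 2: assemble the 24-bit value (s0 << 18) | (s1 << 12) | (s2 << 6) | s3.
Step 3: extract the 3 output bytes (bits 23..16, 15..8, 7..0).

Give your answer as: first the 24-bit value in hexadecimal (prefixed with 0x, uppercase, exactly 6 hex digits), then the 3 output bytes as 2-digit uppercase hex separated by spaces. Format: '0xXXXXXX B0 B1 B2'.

Answer: 0xB747D6 B7 47 D6

Derivation:
Sextets: t=45, 0=52, f=31, W=22
24-bit: (45<<18) | (52<<12) | (31<<6) | 22
      = 0xB40000 | 0x034000 | 0x0007C0 | 0x000016
      = 0xB747D6
Bytes: (v>>16)&0xFF=B7, (v>>8)&0xFF=47, v&0xFF=D6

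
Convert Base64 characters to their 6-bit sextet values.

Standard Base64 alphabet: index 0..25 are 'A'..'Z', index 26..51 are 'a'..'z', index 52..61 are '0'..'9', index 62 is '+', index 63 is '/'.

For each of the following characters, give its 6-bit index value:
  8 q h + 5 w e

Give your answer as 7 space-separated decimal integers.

Answer: 60 42 33 62 57 48 30

Derivation:
'8': 0..9 range, 52 + ord('8') − ord('0') = 60
'q': a..z range, 26 + ord('q') − ord('a') = 42
'h': a..z range, 26 + ord('h') − ord('a') = 33
'+': index 62
'5': 0..9 range, 52 + ord('5') − ord('0') = 57
'w': a..z range, 26 + ord('w') − ord('a') = 48
'e': a..z range, 26 + ord('e') − ord('a') = 30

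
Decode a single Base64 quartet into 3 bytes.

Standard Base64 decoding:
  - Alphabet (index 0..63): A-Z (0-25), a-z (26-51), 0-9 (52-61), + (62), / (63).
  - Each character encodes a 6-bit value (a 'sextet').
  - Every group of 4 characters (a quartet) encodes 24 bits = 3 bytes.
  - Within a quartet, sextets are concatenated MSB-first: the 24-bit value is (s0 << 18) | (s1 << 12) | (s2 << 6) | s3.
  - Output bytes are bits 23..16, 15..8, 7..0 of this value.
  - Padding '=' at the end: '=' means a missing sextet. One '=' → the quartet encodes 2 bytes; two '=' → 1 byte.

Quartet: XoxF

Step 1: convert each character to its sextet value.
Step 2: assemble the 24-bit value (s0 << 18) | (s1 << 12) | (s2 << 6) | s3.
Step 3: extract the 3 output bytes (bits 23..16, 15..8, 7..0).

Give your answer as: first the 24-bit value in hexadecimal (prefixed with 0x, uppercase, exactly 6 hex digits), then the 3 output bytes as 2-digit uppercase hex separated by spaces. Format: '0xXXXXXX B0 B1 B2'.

Sextets: X=23, o=40, x=49, F=5
24-bit: (23<<18) | (40<<12) | (49<<6) | 5
      = 0x5C0000 | 0x028000 | 0x000C40 | 0x000005
      = 0x5E8C45
Bytes: (v>>16)&0xFF=5E, (v>>8)&0xFF=8C, v&0xFF=45

Answer: 0x5E8C45 5E 8C 45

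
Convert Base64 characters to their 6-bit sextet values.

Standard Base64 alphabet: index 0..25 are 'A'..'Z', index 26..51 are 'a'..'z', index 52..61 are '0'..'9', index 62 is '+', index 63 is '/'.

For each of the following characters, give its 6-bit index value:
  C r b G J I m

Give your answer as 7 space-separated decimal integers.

'C': A..Z range, ord('C') − ord('A') = 2
'r': a..z range, 26 + ord('r') − ord('a') = 43
'b': a..z range, 26 + ord('b') − ord('a') = 27
'G': A..Z range, ord('G') − ord('A') = 6
'J': A..Z range, ord('J') − ord('A') = 9
'I': A..Z range, ord('I') − ord('A') = 8
'm': a..z range, 26 + ord('m') − ord('a') = 38

Answer: 2 43 27 6 9 8 38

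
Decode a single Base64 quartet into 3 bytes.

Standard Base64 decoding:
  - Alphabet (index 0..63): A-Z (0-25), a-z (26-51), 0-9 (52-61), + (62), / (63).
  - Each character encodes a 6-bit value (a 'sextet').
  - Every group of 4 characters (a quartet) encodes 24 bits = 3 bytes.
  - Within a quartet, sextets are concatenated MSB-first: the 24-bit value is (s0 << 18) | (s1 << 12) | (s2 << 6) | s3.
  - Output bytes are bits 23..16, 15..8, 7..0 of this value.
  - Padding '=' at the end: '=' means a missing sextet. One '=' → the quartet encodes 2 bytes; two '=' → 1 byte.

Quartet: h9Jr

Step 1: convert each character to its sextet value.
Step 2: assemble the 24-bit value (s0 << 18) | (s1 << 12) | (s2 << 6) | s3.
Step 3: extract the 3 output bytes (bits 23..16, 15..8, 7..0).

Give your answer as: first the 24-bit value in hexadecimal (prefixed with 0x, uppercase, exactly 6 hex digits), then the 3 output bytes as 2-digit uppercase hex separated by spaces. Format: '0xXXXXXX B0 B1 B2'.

Sextets: h=33, 9=61, J=9, r=43
24-bit: (33<<18) | (61<<12) | (9<<6) | 43
      = 0x840000 | 0x03D000 | 0x000240 | 0x00002B
      = 0x87D26B
Bytes: (v>>16)&0xFF=87, (v>>8)&0xFF=D2, v&0xFF=6B

Answer: 0x87D26B 87 D2 6B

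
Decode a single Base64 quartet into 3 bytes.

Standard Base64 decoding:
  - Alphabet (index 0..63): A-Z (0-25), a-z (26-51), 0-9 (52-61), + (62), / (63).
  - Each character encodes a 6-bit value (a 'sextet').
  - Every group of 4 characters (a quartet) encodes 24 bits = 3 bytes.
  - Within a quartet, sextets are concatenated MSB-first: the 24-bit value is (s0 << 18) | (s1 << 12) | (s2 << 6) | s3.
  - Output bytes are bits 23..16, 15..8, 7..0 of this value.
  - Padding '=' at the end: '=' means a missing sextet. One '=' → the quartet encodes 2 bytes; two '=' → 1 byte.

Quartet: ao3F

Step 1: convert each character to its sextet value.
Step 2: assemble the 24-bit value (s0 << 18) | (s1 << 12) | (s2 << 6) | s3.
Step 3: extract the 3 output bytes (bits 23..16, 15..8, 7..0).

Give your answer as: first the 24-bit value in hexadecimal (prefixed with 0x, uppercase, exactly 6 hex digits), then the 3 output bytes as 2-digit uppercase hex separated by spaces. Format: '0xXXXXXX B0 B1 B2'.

Answer: 0x6A8DC5 6A 8D C5

Derivation:
Sextets: a=26, o=40, 3=55, F=5
24-bit: (26<<18) | (40<<12) | (55<<6) | 5
      = 0x680000 | 0x028000 | 0x000DC0 | 0x000005
      = 0x6A8DC5
Bytes: (v>>16)&0xFF=6A, (v>>8)&0xFF=8D, v&0xFF=C5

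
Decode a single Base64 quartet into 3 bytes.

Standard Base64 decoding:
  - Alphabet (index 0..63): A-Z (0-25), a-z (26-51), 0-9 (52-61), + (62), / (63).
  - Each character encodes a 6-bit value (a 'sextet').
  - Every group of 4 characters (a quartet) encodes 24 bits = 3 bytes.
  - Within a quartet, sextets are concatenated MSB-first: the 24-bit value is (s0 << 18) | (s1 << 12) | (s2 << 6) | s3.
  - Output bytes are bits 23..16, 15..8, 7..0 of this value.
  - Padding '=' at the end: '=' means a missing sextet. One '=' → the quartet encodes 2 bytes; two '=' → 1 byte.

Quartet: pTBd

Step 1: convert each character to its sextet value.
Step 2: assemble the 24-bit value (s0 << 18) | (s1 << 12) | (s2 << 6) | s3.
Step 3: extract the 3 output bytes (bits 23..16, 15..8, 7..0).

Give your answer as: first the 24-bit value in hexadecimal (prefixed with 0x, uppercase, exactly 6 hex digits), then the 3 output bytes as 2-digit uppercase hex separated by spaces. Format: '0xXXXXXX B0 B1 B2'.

Answer: 0xA5305D A5 30 5D

Derivation:
Sextets: p=41, T=19, B=1, d=29
24-bit: (41<<18) | (19<<12) | (1<<6) | 29
      = 0xA40000 | 0x013000 | 0x000040 | 0x00001D
      = 0xA5305D
Bytes: (v>>16)&0xFF=A5, (v>>8)&0xFF=30, v&0xFF=5D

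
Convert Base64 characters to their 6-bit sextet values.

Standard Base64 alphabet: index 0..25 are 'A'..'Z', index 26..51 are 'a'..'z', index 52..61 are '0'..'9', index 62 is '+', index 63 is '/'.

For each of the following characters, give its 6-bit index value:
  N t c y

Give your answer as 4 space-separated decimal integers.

'N': A..Z range, ord('N') − ord('A') = 13
't': a..z range, 26 + ord('t') − ord('a') = 45
'c': a..z range, 26 + ord('c') − ord('a') = 28
'y': a..z range, 26 + ord('y') − ord('a') = 50

Answer: 13 45 28 50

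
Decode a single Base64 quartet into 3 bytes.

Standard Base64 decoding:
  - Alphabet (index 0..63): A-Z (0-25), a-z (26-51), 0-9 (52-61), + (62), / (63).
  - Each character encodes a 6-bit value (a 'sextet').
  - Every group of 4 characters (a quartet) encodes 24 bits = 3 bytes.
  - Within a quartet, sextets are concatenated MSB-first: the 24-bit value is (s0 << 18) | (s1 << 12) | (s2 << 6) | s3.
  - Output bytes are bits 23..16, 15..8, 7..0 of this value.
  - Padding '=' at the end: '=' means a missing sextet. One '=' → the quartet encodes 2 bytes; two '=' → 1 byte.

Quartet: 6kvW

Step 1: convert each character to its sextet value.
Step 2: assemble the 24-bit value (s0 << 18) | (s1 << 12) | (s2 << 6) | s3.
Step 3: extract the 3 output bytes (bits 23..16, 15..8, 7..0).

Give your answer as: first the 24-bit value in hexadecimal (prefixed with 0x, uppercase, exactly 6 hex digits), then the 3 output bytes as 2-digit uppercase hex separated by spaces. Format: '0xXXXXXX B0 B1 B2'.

Answer: 0xEA4BD6 EA 4B D6

Derivation:
Sextets: 6=58, k=36, v=47, W=22
24-bit: (58<<18) | (36<<12) | (47<<6) | 22
      = 0xE80000 | 0x024000 | 0x000BC0 | 0x000016
      = 0xEA4BD6
Bytes: (v>>16)&0xFF=EA, (v>>8)&0xFF=4B, v&0xFF=D6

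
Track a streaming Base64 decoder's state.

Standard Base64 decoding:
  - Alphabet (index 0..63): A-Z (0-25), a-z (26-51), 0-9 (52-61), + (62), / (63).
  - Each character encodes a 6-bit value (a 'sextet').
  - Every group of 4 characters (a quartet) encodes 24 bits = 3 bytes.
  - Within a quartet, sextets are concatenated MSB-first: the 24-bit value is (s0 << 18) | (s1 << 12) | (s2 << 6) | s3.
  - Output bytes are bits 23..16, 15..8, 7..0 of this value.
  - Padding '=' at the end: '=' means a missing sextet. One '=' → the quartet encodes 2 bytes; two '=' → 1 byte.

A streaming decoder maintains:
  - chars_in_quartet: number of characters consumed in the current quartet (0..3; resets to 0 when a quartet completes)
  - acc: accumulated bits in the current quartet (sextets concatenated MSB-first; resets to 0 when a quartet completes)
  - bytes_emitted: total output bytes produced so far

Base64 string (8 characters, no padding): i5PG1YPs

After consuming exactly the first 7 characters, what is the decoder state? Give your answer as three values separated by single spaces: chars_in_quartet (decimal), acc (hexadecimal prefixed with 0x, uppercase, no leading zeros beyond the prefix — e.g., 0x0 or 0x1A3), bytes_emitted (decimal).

Answer: 3 0x3560F 3

Derivation:
After char 0 ('i'=34): chars_in_quartet=1 acc=0x22 bytes_emitted=0
After char 1 ('5'=57): chars_in_quartet=2 acc=0x8B9 bytes_emitted=0
After char 2 ('P'=15): chars_in_quartet=3 acc=0x22E4F bytes_emitted=0
After char 3 ('G'=6): chars_in_quartet=4 acc=0x8B93C6 -> emit 8B 93 C6, reset; bytes_emitted=3
After char 4 ('1'=53): chars_in_quartet=1 acc=0x35 bytes_emitted=3
After char 5 ('Y'=24): chars_in_quartet=2 acc=0xD58 bytes_emitted=3
After char 6 ('P'=15): chars_in_quartet=3 acc=0x3560F bytes_emitted=3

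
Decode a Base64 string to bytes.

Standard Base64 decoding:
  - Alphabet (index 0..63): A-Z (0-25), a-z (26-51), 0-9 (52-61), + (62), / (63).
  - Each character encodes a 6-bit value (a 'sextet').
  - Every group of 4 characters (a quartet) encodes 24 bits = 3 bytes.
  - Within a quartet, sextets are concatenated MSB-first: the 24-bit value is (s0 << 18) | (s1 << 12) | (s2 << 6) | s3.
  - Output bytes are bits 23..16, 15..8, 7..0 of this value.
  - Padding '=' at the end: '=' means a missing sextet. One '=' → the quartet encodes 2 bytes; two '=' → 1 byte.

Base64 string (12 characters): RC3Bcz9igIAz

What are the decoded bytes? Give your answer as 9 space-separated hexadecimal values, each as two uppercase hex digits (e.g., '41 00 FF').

After char 0 ('R'=17): chars_in_quartet=1 acc=0x11 bytes_emitted=0
After char 1 ('C'=2): chars_in_quartet=2 acc=0x442 bytes_emitted=0
After char 2 ('3'=55): chars_in_quartet=3 acc=0x110B7 bytes_emitted=0
After char 3 ('B'=1): chars_in_quartet=4 acc=0x442DC1 -> emit 44 2D C1, reset; bytes_emitted=3
After char 4 ('c'=28): chars_in_quartet=1 acc=0x1C bytes_emitted=3
After char 5 ('z'=51): chars_in_quartet=2 acc=0x733 bytes_emitted=3
After char 6 ('9'=61): chars_in_quartet=3 acc=0x1CCFD bytes_emitted=3
After char 7 ('i'=34): chars_in_quartet=4 acc=0x733F62 -> emit 73 3F 62, reset; bytes_emitted=6
After char 8 ('g'=32): chars_in_quartet=1 acc=0x20 bytes_emitted=6
After char 9 ('I'=8): chars_in_quartet=2 acc=0x808 bytes_emitted=6
After char 10 ('A'=0): chars_in_quartet=3 acc=0x20200 bytes_emitted=6
After char 11 ('z'=51): chars_in_quartet=4 acc=0x808033 -> emit 80 80 33, reset; bytes_emitted=9

Answer: 44 2D C1 73 3F 62 80 80 33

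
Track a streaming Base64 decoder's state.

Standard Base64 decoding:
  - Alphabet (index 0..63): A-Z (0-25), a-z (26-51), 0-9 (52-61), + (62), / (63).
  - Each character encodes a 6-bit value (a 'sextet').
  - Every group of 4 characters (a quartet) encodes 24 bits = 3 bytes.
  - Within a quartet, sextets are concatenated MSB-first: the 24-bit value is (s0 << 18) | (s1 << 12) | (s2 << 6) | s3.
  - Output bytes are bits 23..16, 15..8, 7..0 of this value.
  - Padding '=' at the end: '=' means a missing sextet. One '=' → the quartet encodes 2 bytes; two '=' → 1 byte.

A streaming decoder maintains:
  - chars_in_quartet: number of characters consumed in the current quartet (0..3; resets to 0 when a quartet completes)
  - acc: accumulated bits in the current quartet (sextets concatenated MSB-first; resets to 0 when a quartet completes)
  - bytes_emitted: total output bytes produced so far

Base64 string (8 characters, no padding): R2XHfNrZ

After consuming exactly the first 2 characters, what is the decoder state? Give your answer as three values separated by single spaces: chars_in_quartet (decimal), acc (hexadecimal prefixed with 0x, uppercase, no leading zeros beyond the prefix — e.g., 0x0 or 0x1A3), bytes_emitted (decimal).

After char 0 ('R'=17): chars_in_quartet=1 acc=0x11 bytes_emitted=0
After char 1 ('2'=54): chars_in_quartet=2 acc=0x476 bytes_emitted=0

Answer: 2 0x476 0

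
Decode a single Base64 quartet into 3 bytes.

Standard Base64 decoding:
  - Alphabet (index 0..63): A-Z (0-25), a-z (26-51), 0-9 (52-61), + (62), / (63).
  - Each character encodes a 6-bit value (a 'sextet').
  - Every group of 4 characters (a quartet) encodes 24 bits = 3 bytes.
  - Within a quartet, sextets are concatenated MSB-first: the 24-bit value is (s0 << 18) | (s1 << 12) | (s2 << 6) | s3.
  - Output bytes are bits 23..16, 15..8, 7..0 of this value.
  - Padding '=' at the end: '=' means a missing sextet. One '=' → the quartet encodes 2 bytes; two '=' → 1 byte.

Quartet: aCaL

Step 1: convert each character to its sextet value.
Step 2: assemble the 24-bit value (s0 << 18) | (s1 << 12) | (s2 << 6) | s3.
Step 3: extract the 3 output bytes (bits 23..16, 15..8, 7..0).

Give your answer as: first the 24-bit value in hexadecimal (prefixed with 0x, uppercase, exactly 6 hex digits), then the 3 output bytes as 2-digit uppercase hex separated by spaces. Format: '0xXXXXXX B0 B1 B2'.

Answer: 0x68268B 68 26 8B

Derivation:
Sextets: a=26, C=2, a=26, L=11
24-bit: (26<<18) | (2<<12) | (26<<6) | 11
      = 0x680000 | 0x002000 | 0x000680 | 0x00000B
      = 0x68268B
Bytes: (v>>16)&0xFF=68, (v>>8)&0xFF=26, v&0xFF=8B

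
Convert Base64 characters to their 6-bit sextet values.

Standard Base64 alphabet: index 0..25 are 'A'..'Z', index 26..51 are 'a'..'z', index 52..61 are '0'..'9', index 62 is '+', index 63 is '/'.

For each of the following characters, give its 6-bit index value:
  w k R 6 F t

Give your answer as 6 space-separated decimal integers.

Answer: 48 36 17 58 5 45

Derivation:
'w': a..z range, 26 + ord('w') − ord('a') = 48
'k': a..z range, 26 + ord('k') − ord('a') = 36
'R': A..Z range, ord('R') − ord('A') = 17
'6': 0..9 range, 52 + ord('6') − ord('0') = 58
'F': A..Z range, ord('F') − ord('A') = 5
't': a..z range, 26 + ord('t') − ord('a') = 45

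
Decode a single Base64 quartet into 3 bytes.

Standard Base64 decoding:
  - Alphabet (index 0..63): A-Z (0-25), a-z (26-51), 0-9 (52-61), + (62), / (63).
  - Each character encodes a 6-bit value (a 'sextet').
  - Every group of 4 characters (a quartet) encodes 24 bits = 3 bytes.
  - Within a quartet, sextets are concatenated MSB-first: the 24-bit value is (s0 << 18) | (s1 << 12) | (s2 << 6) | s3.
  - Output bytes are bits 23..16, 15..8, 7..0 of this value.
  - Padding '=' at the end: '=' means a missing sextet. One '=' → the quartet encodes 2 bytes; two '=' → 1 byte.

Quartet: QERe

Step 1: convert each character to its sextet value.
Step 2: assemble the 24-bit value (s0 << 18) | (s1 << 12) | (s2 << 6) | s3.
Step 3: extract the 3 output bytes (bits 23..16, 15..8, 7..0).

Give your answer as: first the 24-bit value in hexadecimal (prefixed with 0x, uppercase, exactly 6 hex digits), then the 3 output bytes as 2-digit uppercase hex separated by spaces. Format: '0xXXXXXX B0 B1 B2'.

Sextets: Q=16, E=4, R=17, e=30
24-bit: (16<<18) | (4<<12) | (17<<6) | 30
      = 0x400000 | 0x004000 | 0x000440 | 0x00001E
      = 0x40445E
Bytes: (v>>16)&0xFF=40, (v>>8)&0xFF=44, v&0xFF=5E

Answer: 0x40445E 40 44 5E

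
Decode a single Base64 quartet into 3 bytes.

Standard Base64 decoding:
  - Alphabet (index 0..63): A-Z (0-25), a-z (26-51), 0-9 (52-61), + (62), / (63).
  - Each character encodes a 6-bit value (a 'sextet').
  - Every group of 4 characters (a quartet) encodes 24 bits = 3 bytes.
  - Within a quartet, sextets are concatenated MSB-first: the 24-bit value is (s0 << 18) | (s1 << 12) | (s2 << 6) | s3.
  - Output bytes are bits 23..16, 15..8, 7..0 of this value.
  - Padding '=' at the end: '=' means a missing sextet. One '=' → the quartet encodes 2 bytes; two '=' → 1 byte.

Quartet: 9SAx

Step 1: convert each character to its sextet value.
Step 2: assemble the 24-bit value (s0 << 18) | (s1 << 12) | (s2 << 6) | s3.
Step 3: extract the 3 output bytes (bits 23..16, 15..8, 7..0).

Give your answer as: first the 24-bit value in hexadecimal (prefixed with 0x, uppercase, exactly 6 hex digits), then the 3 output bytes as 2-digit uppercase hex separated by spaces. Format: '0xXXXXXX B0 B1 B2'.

Sextets: 9=61, S=18, A=0, x=49
24-bit: (61<<18) | (18<<12) | (0<<6) | 49
      = 0xF40000 | 0x012000 | 0x000000 | 0x000031
      = 0xF52031
Bytes: (v>>16)&0xFF=F5, (v>>8)&0xFF=20, v&0xFF=31

Answer: 0xF52031 F5 20 31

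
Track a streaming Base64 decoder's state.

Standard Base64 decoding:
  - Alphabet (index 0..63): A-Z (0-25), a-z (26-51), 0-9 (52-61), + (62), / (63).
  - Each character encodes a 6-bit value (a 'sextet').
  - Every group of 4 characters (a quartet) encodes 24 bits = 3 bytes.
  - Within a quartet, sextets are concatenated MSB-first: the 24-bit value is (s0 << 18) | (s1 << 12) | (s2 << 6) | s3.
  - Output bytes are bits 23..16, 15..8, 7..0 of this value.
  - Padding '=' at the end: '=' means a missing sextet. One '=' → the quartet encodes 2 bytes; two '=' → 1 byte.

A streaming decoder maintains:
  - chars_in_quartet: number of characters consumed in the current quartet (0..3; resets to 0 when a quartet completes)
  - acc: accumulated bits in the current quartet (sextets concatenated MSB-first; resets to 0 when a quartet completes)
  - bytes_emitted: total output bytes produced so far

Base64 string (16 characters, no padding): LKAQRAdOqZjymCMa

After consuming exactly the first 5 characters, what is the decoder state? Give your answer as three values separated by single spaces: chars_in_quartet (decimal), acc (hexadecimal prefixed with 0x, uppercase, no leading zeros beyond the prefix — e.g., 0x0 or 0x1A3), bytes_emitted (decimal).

After char 0 ('L'=11): chars_in_quartet=1 acc=0xB bytes_emitted=0
After char 1 ('K'=10): chars_in_quartet=2 acc=0x2CA bytes_emitted=0
After char 2 ('A'=0): chars_in_quartet=3 acc=0xB280 bytes_emitted=0
After char 3 ('Q'=16): chars_in_quartet=4 acc=0x2CA010 -> emit 2C A0 10, reset; bytes_emitted=3
After char 4 ('R'=17): chars_in_quartet=1 acc=0x11 bytes_emitted=3

Answer: 1 0x11 3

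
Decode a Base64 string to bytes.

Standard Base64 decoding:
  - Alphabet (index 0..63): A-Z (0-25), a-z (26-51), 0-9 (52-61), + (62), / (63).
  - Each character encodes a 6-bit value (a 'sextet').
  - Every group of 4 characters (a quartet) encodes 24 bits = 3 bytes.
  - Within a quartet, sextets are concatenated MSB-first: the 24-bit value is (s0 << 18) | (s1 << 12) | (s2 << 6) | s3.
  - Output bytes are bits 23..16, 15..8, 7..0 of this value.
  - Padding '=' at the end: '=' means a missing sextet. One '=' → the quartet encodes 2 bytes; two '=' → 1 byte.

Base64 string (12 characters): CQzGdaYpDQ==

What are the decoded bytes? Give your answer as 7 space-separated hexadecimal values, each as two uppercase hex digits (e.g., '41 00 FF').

Answer: 09 0C C6 75 A6 29 0D

Derivation:
After char 0 ('C'=2): chars_in_quartet=1 acc=0x2 bytes_emitted=0
After char 1 ('Q'=16): chars_in_quartet=2 acc=0x90 bytes_emitted=0
After char 2 ('z'=51): chars_in_quartet=3 acc=0x2433 bytes_emitted=0
After char 3 ('G'=6): chars_in_quartet=4 acc=0x90CC6 -> emit 09 0C C6, reset; bytes_emitted=3
After char 4 ('d'=29): chars_in_quartet=1 acc=0x1D bytes_emitted=3
After char 5 ('a'=26): chars_in_quartet=2 acc=0x75A bytes_emitted=3
After char 6 ('Y'=24): chars_in_quartet=3 acc=0x1D698 bytes_emitted=3
After char 7 ('p'=41): chars_in_quartet=4 acc=0x75A629 -> emit 75 A6 29, reset; bytes_emitted=6
After char 8 ('D'=3): chars_in_quartet=1 acc=0x3 bytes_emitted=6
After char 9 ('Q'=16): chars_in_quartet=2 acc=0xD0 bytes_emitted=6
Padding '==': partial quartet acc=0xD0 -> emit 0D; bytes_emitted=7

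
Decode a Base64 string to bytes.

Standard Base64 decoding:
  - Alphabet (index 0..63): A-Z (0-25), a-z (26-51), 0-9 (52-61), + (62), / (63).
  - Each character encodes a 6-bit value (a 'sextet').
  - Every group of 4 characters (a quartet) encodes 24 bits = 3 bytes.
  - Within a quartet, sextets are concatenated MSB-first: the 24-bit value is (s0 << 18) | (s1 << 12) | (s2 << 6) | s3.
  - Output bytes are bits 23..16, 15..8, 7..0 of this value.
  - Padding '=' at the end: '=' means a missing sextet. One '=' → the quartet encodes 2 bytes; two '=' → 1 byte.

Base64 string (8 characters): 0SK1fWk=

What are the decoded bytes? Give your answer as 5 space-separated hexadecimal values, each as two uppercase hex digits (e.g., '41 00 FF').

After char 0 ('0'=52): chars_in_quartet=1 acc=0x34 bytes_emitted=0
After char 1 ('S'=18): chars_in_quartet=2 acc=0xD12 bytes_emitted=0
After char 2 ('K'=10): chars_in_quartet=3 acc=0x3448A bytes_emitted=0
After char 3 ('1'=53): chars_in_quartet=4 acc=0xD122B5 -> emit D1 22 B5, reset; bytes_emitted=3
After char 4 ('f'=31): chars_in_quartet=1 acc=0x1F bytes_emitted=3
After char 5 ('W'=22): chars_in_quartet=2 acc=0x7D6 bytes_emitted=3
After char 6 ('k'=36): chars_in_quartet=3 acc=0x1F5A4 bytes_emitted=3
Padding '=': partial quartet acc=0x1F5A4 -> emit 7D 69; bytes_emitted=5

Answer: D1 22 B5 7D 69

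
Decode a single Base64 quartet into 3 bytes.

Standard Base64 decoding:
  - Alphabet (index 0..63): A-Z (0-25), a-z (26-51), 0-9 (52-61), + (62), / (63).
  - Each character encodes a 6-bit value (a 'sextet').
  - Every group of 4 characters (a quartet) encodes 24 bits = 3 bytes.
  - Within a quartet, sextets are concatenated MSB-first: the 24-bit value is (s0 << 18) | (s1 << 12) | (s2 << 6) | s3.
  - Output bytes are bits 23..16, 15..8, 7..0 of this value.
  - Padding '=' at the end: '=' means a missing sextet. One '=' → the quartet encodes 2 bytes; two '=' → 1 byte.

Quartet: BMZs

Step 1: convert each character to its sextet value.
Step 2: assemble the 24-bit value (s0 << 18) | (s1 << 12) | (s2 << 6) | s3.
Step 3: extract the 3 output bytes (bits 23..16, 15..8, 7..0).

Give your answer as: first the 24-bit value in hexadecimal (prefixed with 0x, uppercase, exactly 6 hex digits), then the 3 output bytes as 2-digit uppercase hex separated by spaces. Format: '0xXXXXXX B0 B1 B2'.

Sextets: B=1, M=12, Z=25, s=44
24-bit: (1<<18) | (12<<12) | (25<<6) | 44
      = 0x040000 | 0x00C000 | 0x000640 | 0x00002C
      = 0x04C66C
Bytes: (v>>16)&0xFF=04, (v>>8)&0xFF=C6, v&0xFF=6C

Answer: 0x04C66C 04 C6 6C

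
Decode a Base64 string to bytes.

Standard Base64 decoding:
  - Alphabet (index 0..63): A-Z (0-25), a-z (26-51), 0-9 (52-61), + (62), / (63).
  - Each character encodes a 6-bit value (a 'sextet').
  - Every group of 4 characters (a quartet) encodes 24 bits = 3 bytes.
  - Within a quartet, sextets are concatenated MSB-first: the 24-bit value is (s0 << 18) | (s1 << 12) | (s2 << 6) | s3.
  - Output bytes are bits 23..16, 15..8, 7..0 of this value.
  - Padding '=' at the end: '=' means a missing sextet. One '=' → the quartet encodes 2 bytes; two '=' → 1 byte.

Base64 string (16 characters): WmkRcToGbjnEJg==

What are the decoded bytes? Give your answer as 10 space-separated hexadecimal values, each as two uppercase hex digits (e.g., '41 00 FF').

After char 0 ('W'=22): chars_in_quartet=1 acc=0x16 bytes_emitted=0
After char 1 ('m'=38): chars_in_quartet=2 acc=0x5A6 bytes_emitted=0
After char 2 ('k'=36): chars_in_quartet=3 acc=0x169A4 bytes_emitted=0
After char 3 ('R'=17): chars_in_quartet=4 acc=0x5A6911 -> emit 5A 69 11, reset; bytes_emitted=3
After char 4 ('c'=28): chars_in_quartet=1 acc=0x1C bytes_emitted=3
After char 5 ('T'=19): chars_in_quartet=2 acc=0x713 bytes_emitted=3
After char 6 ('o'=40): chars_in_quartet=3 acc=0x1C4E8 bytes_emitted=3
After char 7 ('G'=6): chars_in_quartet=4 acc=0x713A06 -> emit 71 3A 06, reset; bytes_emitted=6
After char 8 ('b'=27): chars_in_quartet=1 acc=0x1B bytes_emitted=6
After char 9 ('j'=35): chars_in_quartet=2 acc=0x6E3 bytes_emitted=6
After char 10 ('n'=39): chars_in_quartet=3 acc=0x1B8E7 bytes_emitted=6
After char 11 ('E'=4): chars_in_quartet=4 acc=0x6E39C4 -> emit 6E 39 C4, reset; bytes_emitted=9
After char 12 ('J'=9): chars_in_quartet=1 acc=0x9 bytes_emitted=9
After char 13 ('g'=32): chars_in_quartet=2 acc=0x260 bytes_emitted=9
Padding '==': partial quartet acc=0x260 -> emit 26; bytes_emitted=10

Answer: 5A 69 11 71 3A 06 6E 39 C4 26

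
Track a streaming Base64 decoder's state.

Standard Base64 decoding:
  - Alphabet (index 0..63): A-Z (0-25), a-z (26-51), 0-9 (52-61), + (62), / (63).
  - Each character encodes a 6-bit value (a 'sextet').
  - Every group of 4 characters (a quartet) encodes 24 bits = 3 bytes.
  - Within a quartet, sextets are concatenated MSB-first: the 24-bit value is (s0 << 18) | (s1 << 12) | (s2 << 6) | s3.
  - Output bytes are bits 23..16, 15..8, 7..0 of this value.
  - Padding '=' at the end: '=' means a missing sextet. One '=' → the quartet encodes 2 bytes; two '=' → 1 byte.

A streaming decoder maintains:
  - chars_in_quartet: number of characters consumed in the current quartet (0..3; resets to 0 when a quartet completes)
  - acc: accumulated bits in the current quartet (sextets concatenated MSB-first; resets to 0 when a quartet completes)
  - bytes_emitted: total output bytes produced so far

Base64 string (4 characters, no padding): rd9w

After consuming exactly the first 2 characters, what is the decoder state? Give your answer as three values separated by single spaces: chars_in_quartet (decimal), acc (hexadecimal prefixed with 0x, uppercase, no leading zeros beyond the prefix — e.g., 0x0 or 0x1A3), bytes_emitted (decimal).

After char 0 ('r'=43): chars_in_quartet=1 acc=0x2B bytes_emitted=0
After char 1 ('d'=29): chars_in_quartet=2 acc=0xADD bytes_emitted=0

Answer: 2 0xADD 0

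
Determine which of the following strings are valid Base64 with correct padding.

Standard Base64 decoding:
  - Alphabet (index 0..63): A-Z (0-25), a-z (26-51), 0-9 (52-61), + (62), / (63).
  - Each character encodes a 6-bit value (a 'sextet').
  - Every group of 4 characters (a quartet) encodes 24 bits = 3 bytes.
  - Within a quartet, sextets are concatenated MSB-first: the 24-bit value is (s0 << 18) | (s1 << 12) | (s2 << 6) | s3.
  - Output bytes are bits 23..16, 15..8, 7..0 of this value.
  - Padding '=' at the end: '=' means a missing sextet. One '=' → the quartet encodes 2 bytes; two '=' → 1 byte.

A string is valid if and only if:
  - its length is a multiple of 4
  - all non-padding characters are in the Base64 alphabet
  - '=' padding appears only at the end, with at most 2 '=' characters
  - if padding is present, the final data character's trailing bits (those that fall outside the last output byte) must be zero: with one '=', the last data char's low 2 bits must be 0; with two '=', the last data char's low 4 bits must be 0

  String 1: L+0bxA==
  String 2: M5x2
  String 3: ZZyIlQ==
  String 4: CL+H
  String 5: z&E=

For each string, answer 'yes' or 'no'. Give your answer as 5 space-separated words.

Answer: yes yes yes yes no

Derivation:
String 1: 'L+0bxA==' → valid
String 2: 'M5x2' → valid
String 3: 'ZZyIlQ==' → valid
String 4: 'CL+H' → valid
String 5: 'z&E=' → invalid (bad char(s): ['&'])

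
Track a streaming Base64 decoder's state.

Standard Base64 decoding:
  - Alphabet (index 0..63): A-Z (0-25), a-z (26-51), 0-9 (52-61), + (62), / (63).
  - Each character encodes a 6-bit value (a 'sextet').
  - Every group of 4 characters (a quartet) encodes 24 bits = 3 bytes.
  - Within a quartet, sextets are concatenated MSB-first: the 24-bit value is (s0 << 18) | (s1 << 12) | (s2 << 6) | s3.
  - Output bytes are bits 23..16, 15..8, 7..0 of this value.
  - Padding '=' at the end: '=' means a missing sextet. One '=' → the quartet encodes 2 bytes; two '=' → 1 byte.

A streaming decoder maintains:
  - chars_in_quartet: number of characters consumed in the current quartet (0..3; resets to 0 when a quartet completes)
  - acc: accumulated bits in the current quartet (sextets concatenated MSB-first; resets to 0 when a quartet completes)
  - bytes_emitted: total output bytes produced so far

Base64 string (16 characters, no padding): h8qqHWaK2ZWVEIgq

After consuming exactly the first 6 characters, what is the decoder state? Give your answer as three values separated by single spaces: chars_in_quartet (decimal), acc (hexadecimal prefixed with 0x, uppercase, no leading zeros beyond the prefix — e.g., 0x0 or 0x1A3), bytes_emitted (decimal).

After char 0 ('h'=33): chars_in_quartet=1 acc=0x21 bytes_emitted=0
After char 1 ('8'=60): chars_in_quartet=2 acc=0x87C bytes_emitted=0
After char 2 ('q'=42): chars_in_quartet=3 acc=0x21F2A bytes_emitted=0
After char 3 ('q'=42): chars_in_quartet=4 acc=0x87CAAA -> emit 87 CA AA, reset; bytes_emitted=3
After char 4 ('H'=7): chars_in_quartet=1 acc=0x7 bytes_emitted=3
After char 5 ('W'=22): chars_in_quartet=2 acc=0x1D6 bytes_emitted=3

Answer: 2 0x1D6 3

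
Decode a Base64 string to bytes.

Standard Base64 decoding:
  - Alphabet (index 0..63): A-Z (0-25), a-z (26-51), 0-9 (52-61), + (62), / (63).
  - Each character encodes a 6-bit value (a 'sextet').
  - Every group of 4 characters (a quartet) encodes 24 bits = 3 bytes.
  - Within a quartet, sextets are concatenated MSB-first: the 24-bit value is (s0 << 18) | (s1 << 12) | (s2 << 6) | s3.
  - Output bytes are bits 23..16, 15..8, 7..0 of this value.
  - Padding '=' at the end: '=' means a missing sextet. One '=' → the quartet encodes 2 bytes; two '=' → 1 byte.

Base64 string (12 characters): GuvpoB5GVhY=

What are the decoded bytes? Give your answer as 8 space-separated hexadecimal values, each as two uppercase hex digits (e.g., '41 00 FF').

Answer: 1A EB E9 A0 1E 46 56 16

Derivation:
After char 0 ('G'=6): chars_in_quartet=1 acc=0x6 bytes_emitted=0
After char 1 ('u'=46): chars_in_quartet=2 acc=0x1AE bytes_emitted=0
After char 2 ('v'=47): chars_in_quartet=3 acc=0x6BAF bytes_emitted=0
After char 3 ('p'=41): chars_in_quartet=4 acc=0x1AEBE9 -> emit 1A EB E9, reset; bytes_emitted=3
After char 4 ('o'=40): chars_in_quartet=1 acc=0x28 bytes_emitted=3
After char 5 ('B'=1): chars_in_quartet=2 acc=0xA01 bytes_emitted=3
After char 6 ('5'=57): chars_in_quartet=3 acc=0x28079 bytes_emitted=3
After char 7 ('G'=6): chars_in_quartet=4 acc=0xA01E46 -> emit A0 1E 46, reset; bytes_emitted=6
After char 8 ('V'=21): chars_in_quartet=1 acc=0x15 bytes_emitted=6
After char 9 ('h'=33): chars_in_quartet=2 acc=0x561 bytes_emitted=6
After char 10 ('Y'=24): chars_in_quartet=3 acc=0x15858 bytes_emitted=6
Padding '=': partial quartet acc=0x15858 -> emit 56 16; bytes_emitted=8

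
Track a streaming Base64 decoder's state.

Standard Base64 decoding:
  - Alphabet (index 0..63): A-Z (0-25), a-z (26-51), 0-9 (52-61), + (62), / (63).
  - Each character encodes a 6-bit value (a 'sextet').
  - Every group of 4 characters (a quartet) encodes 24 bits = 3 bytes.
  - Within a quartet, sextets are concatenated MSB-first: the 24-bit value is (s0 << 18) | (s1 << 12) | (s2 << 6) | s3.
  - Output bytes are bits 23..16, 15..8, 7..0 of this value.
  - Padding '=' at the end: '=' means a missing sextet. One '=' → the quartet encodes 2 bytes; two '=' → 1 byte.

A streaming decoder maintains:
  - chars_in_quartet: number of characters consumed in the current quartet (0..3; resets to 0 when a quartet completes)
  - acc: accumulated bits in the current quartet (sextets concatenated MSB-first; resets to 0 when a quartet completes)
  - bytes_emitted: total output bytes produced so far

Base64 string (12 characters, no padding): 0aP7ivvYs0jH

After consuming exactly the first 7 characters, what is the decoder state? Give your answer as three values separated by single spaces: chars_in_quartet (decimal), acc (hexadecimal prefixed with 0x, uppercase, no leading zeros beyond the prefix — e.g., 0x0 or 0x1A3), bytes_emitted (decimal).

After char 0 ('0'=52): chars_in_quartet=1 acc=0x34 bytes_emitted=0
After char 1 ('a'=26): chars_in_quartet=2 acc=0xD1A bytes_emitted=0
After char 2 ('P'=15): chars_in_quartet=3 acc=0x3468F bytes_emitted=0
After char 3 ('7'=59): chars_in_quartet=4 acc=0xD1A3FB -> emit D1 A3 FB, reset; bytes_emitted=3
After char 4 ('i'=34): chars_in_quartet=1 acc=0x22 bytes_emitted=3
After char 5 ('v'=47): chars_in_quartet=2 acc=0x8AF bytes_emitted=3
After char 6 ('v'=47): chars_in_quartet=3 acc=0x22BEF bytes_emitted=3

Answer: 3 0x22BEF 3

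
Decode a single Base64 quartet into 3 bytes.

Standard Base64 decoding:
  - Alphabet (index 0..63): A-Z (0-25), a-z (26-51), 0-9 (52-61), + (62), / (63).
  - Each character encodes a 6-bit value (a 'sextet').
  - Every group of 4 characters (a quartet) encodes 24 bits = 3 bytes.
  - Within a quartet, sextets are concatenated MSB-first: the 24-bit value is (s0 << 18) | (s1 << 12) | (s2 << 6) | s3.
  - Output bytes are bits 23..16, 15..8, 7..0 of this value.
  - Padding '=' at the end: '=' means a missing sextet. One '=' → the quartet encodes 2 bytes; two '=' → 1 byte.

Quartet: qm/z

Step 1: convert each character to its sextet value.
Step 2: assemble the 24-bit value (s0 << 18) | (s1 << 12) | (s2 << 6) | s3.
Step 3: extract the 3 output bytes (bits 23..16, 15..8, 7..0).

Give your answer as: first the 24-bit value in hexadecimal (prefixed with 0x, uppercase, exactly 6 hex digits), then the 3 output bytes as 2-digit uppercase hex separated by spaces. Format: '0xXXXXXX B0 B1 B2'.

Sextets: q=42, m=38, /=63, z=51
24-bit: (42<<18) | (38<<12) | (63<<6) | 51
      = 0xA80000 | 0x026000 | 0x000FC0 | 0x000033
      = 0xAA6FF3
Bytes: (v>>16)&0xFF=AA, (v>>8)&0xFF=6F, v&0xFF=F3

Answer: 0xAA6FF3 AA 6F F3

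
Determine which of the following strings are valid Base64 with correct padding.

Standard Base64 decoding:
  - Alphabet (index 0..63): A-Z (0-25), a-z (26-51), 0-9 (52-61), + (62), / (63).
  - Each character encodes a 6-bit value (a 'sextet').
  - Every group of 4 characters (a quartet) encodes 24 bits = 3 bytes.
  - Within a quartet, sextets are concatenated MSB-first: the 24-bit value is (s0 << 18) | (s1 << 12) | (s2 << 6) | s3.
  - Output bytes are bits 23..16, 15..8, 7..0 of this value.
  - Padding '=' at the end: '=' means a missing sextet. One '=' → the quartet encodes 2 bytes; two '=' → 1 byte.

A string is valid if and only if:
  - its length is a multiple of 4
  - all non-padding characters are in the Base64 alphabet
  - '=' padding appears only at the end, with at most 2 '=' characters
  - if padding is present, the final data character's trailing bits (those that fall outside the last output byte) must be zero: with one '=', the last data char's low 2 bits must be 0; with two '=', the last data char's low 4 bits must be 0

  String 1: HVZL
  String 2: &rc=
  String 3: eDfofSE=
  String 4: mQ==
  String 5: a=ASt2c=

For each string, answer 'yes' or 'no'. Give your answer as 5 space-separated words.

Answer: yes no yes yes no

Derivation:
String 1: 'HVZL' → valid
String 2: '&rc=' → invalid (bad char(s): ['&'])
String 3: 'eDfofSE=' → valid
String 4: 'mQ==' → valid
String 5: 'a=ASt2c=' → invalid (bad char(s): ['=']; '=' in middle)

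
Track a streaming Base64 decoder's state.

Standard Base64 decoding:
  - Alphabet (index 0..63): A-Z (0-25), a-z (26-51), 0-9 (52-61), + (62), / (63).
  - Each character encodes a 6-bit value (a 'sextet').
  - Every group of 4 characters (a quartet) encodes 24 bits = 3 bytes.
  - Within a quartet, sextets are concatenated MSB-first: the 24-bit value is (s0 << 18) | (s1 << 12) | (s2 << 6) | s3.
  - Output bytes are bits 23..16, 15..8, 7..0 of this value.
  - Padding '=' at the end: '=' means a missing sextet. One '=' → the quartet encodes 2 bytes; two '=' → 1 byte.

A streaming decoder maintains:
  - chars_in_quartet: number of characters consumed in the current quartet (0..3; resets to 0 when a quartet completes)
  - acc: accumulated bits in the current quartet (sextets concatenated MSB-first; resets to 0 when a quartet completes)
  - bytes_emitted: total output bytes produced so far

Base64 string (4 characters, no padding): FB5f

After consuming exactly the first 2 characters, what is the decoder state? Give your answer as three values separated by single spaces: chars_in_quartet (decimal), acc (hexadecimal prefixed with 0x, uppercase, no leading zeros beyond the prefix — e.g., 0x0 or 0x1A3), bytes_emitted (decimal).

After char 0 ('F'=5): chars_in_quartet=1 acc=0x5 bytes_emitted=0
After char 1 ('B'=1): chars_in_quartet=2 acc=0x141 bytes_emitted=0

Answer: 2 0x141 0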